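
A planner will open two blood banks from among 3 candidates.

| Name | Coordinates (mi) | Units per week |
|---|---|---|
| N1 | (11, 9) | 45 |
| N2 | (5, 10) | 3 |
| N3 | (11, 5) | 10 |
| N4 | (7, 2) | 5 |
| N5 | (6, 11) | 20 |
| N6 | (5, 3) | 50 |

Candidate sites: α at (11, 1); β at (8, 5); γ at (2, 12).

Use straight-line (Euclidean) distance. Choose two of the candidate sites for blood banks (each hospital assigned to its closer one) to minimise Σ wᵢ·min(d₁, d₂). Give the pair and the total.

Evaluate every pair (each demand assigned to the nearer of the two):
  {β, γ}: total = 544.4
  {α, β}: total = 595.1
  {α, γ}: total = 830.1
Best pair: {β, γ} with total 544.4.

{β, γ}, total 544.4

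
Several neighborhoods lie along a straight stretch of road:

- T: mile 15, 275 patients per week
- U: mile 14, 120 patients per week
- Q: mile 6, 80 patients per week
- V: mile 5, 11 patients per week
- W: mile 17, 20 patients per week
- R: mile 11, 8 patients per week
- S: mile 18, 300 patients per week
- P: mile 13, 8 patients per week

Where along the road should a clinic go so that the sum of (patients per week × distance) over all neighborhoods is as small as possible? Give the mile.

For a sum of weighted absolute distances on a line, the optimum is the weighted median (not the mean). Total weight W = 822; half-weight = 411.
Sort by position and accumulate weight:
  mile 5 (V, w=11) → cum 11
  mile 6 (Q, w=80) → cum 91
  mile 11 (R, w=8) → cum 99
  mile 13 (P, w=8) → cum 107
  mile 14 (U, w=120) → cum 227
  mile 15 (T, w=275) → cum 502  ≥ 411 → median here
  mile 17 (W, w=20) → cum 522
  mile 18 (S, w=300) → cum 822
Optimal location: mile 15.

x = 15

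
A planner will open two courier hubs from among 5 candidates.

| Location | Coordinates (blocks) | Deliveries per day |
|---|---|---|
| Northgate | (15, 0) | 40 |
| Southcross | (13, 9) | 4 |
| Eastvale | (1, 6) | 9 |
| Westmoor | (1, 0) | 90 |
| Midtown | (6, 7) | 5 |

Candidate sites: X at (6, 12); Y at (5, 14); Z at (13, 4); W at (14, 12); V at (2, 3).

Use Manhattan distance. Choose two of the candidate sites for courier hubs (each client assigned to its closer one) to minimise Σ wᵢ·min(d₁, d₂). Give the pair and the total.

Evaluate every pair (each demand assigned to the nearer of the two):
  {Z, V}: total = 696
  {W, V}: total = 972
  {X, V}: total = 1101
  {Y, V}: total = 1128
  {X, Z}: total = 1824
  {Y, Z}: total = 1848
  {Z, W}: total = 1872
  {X, W}: total = 2190
  {Y, W}: total = 2304
  {X, Y}: total = 2534
Best pair: {Z, V} with total 696.

{Z, V}, total 696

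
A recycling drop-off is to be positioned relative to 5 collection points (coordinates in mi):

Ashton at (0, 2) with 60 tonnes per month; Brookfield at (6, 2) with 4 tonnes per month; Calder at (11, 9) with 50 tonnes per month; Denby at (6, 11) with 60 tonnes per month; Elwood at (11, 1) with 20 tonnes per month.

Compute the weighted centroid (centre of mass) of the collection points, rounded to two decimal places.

The minimiser of Σwᵢ‖p−pᵢ‖² is the weighted centroid p* = (Σwᵢpᵢ)/(Σwᵢ).
Σwᵢ = 194.
Σwᵢxᵢ = 60·0 + 4·6 + 50·11 + 60·6 + 20·11 = 1154.
Σwᵢyᵢ = 60·2 + 4·2 + 50·9 + 60·11 + 20·1 = 1258.
x* = 1154/194 = 5.95, y* = 1258/194 = 6.48.

(5.95, 6.48)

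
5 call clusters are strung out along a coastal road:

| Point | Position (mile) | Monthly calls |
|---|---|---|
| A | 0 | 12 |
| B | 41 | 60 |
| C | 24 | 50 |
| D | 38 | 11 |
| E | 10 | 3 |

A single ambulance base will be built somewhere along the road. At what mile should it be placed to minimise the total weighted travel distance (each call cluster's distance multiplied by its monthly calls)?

x = 38

For a sum of weighted absolute distances on a line, the optimum is the weighted median (not the mean). Total weight W = 136; half-weight = 68.
Sort by position and accumulate weight:
  mile 0 (A, w=12) → cum 12
  mile 10 (E, w=3) → cum 15
  mile 24 (C, w=50) → cum 65
  mile 38 (D, w=11) → cum 76  ≥ 68 → median here
  mile 41 (B, w=60) → cum 136
Optimal location: mile 38.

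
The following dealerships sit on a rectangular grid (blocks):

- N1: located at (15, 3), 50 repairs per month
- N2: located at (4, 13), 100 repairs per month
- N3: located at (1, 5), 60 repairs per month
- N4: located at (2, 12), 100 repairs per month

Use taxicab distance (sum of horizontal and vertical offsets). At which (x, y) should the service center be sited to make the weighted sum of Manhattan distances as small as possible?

Manhattan distance separates: Σwᵢ(|x−xᵢ|+|y−yᵢ|) = Σwᵢ|x−xᵢ| + Σwᵢ|y−yᵢ|, so x and y are optimised independently as 1-D weighted medians.
Total weight W = 310; half = 155.
x-coordinate, sorted with cumulative weight:
  x=1 (N3, w=60) cum 60
  x=2 (N4, w=100) cum 160  ← median
  x=4 (N2, w=100) cum 260
  x=15 (N1, w=50) cum 310
⇒ x* = 2
y-coordinate, sorted with cumulative weight:
  y=3 (N1, w=50) cum 50
  y=5 (N3, w=60) cum 110
  y=12 (N4, w=100) cum 210  ← median
  y=13 (N2, w=100) cum 310
⇒ y* = 12

(2, 12)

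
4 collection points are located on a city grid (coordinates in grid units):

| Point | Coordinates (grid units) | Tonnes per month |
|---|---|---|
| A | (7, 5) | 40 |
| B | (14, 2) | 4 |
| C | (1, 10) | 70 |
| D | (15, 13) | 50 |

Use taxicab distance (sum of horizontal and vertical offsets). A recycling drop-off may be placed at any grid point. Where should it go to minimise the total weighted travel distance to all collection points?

(7, 10)

Manhattan distance separates: Σwᵢ(|x−xᵢ|+|y−yᵢ|) = Σwᵢ|x−xᵢ| + Σwᵢ|y−yᵢ|, so x and y are optimised independently as 1-D weighted medians.
Total weight W = 164; half = 82.
x-coordinate, sorted with cumulative weight:
  x=1 (C, w=70) cum 70
  x=7 (A, w=40) cum 110  ← median
  x=14 (B, w=4) cum 114
  x=15 (D, w=50) cum 164
⇒ x* = 7
y-coordinate, sorted with cumulative weight:
  y=2 (B, w=4) cum 4
  y=5 (A, w=40) cum 44
  y=10 (C, w=70) cum 114  ← median
  y=13 (D, w=50) cum 164
⇒ y* = 10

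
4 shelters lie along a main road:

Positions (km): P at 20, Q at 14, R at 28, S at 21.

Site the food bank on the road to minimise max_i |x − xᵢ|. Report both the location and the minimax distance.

The 1-center on a line is the midpoint of the two extreme points: leftmost at 14, rightmost at 28.
Optimal location = (14 + 28)/2 = 21; maximum distance = (28 − 14)/2 = 7.

location 21, max distance 7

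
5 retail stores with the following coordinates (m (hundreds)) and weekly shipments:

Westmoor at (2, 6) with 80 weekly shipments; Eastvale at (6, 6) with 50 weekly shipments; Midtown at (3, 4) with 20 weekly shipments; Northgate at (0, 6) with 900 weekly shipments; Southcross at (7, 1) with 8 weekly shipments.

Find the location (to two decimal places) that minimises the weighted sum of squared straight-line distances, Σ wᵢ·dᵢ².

The minimiser of Σwᵢ‖p−pᵢ‖² is the weighted centroid p* = (Σwᵢpᵢ)/(Σwᵢ).
Σwᵢ = 1058.
Σwᵢxᵢ = 80·2 + 50·6 + 20·3 + 900·0 + 8·7 = 576.
Σwᵢyᵢ = 80·6 + 50·6 + 20·4 + 900·6 + 8·1 = 6268.
x* = 576/1058 = 0.54, y* = 6268/1058 = 5.92.

(0.54, 5.92)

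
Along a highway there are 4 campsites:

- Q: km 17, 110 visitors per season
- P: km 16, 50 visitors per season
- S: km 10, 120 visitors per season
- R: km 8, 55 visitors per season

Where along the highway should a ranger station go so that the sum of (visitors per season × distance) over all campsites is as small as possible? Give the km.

For a sum of weighted absolute distances on a line, the optimum is the weighted median (not the mean). Total weight W = 335; half-weight = 167.5.
Sort by position and accumulate weight:
  km 8 (R, w=55) → cum 55
  km 10 (S, w=120) → cum 175  ≥ 167.5 → median here
  km 16 (P, w=50) → cum 225
  km 17 (Q, w=110) → cum 335
Optimal location: km 10.

x = 10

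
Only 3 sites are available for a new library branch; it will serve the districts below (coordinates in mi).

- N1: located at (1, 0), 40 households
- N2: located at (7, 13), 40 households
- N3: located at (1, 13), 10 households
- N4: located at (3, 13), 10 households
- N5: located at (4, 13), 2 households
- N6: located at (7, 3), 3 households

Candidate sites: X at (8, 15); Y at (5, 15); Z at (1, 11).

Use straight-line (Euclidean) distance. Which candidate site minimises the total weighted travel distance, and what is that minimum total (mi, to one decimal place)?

Z, total 778.5 mi

Total weighted distance at each candidate:
  X (8, 15): total = 923.3
  Y (5, 15): total = 848.1
  Z (1, 11): total = 778.5
Minimum is at Z with total 778.5 mi.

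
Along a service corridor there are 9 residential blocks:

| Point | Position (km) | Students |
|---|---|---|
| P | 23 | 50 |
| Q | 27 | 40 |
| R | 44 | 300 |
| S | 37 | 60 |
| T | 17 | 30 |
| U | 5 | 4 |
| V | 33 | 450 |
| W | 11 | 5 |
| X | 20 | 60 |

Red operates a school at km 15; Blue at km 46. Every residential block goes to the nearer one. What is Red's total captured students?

189

The indifferent point is the midpoint (15+46)/2 = 30.5; residential blocks left of it (closer to Red at 15) go to Red, those right go to Blue.
  U at 5 (w=4) → Red
  W at 11 (w=5) → Red
  T at 17 (w=30) → Red
  X at 20 (w=60) → Red
  P at 23 (w=50) → Red
  Q at 27 (w=40) → Red
  V at 33 (w=450) → Blue
  S at 37 (w=60) → Blue
  R at 44 (w=300) → Blue
Red captures 189; Blue captures 810.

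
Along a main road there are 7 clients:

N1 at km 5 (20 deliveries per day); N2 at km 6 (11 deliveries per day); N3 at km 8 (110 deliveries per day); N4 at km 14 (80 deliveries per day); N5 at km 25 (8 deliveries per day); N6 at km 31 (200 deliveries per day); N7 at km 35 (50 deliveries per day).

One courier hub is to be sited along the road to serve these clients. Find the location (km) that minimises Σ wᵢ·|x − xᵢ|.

For a sum of weighted absolute distances on a line, the optimum is the weighted median (not the mean). Total weight W = 479; half-weight = 239.5.
Sort by position and accumulate weight:
  km 5 (N1, w=20) → cum 20
  km 6 (N2, w=11) → cum 31
  km 8 (N3, w=110) → cum 141
  km 14 (N4, w=80) → cum 221
  km 25 (N5, w=8) → cum 229
  km 31 (N6, w=200) → cum 429  ≥ 239.5 → median here
  km 35 (N7, w=50) → cum 479
Optimal location: km 31.

x = 31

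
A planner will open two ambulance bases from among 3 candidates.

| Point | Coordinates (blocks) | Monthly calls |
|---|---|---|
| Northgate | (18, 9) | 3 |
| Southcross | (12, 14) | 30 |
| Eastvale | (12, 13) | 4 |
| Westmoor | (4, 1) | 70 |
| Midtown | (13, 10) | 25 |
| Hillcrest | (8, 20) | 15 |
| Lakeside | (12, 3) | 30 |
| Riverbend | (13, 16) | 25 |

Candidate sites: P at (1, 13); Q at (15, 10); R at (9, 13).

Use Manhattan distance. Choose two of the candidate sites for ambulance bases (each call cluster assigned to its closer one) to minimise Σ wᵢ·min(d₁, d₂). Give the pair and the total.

Evaluate every pair (each demand assigned to the nearer of the two):
  {Q, R}: total = 1979
  {P, Q}: total = 2056
  {P, R}: total = 2081
Best pair: {Q, R} with total 1979.

{Q, R}, total 1979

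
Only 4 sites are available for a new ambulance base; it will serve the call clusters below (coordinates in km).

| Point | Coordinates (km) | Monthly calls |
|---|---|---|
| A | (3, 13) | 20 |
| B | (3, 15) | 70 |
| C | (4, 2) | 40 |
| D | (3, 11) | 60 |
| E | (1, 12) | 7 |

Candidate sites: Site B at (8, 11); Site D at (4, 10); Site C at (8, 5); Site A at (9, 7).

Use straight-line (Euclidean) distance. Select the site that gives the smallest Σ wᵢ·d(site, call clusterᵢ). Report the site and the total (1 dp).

Total weighted distance at each candidate:
  Site B (8, 11): total = 1299.4
  Site D (4, 10): total = 850.3
  Site C (8, 5): total = 1709.2
  Site A (9, 7): total = 1651.3
Minimum is at Site D with total 850.3 km.

Site D, total 850.3 km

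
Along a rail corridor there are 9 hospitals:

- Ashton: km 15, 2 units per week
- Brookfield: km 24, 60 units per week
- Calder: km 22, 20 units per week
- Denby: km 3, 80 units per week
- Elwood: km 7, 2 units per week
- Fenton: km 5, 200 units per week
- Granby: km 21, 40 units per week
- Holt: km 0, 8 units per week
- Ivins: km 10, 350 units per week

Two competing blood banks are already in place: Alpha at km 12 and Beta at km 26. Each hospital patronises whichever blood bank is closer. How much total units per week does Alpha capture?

The indifferent point is the midpoint (12+26)/2 = 19; hospitals left of it (closer to Alpha at 12) go to Alpha, those right go to Beta.
  Holt at 0 (w=8) → Alpha
  Denby at 3 (w=80) → Alpha
  Fenton at 5 (w=200) → Alpha
  Elwood at 7 (w=2) → Alpha
  Ivins at 10 (w=350) → Alpha
  Ashton at 15 (w=2) → Alpha
  Granby at 21 (w=40) → Beta
  Calder at 22 (w=20) → Beta
  Brookfield at 24 (w=60) → Beta
Alpha captures 642; Beta captures 120.

642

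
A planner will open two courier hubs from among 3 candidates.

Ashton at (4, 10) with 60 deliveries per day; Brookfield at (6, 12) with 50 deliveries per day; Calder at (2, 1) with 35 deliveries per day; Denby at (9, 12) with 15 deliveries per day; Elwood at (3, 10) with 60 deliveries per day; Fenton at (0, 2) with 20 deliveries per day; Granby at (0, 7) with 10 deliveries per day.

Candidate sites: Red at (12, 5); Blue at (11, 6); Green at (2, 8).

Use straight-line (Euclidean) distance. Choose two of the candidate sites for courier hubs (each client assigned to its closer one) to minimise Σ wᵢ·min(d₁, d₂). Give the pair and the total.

{Blue, Green}, total 1075.4

Evaluate every pair (each demand assigned to the nearer of the two):
  {Blue, Green}: total = 1075.4
  {Red, Green}: total = 1094.8
  {Red, Blue}: total = 2210.7
Best pair: {Blue, Green} with total 1075.4.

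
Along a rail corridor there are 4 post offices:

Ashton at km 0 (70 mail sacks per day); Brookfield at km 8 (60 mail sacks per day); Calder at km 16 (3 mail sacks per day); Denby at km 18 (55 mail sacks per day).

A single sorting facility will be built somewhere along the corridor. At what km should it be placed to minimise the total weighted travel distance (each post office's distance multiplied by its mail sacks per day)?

For a sum of weighted absolute distances on a line, the optimum is the weighted median (not the mean). Total weight W = 188; half-weight = 94.
Sort by position and accumulate weight:
  km 0 (Ashton, w=70) → cum 70
  km 8 (Brookfield, w=60) → cum 130  ≥ 94 → median here
  km 16 (Calder, w=3) → cum 133
  km 18 (Denby, w=55) → cum 188
Optimal location: km 8.

x = 8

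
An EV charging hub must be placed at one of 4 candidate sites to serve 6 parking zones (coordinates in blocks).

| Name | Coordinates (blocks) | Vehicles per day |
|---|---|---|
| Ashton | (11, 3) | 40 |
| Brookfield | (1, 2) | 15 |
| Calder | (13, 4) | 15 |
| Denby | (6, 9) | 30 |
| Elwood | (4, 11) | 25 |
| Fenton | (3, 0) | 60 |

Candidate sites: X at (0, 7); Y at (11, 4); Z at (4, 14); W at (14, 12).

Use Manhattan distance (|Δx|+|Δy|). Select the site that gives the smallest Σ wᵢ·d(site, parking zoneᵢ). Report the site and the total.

Total weighted distance at each candidate:
  X (0, 7): total = 1970
  Y (11, 4): total = 1620
  Z (4, 14): total = 2415
  W (14, 12): total = 2945
Minimum is at Y with total 1620 blocks.

Y, total 1620 blocks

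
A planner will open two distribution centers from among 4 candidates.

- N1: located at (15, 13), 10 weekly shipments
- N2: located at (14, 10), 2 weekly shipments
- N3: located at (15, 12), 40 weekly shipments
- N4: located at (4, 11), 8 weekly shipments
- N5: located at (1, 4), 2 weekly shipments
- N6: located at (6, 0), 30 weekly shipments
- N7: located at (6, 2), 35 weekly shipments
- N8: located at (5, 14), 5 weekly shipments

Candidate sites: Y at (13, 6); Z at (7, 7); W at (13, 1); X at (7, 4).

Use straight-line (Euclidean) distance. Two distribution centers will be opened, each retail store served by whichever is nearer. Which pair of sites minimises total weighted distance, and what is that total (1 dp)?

Evaluate every pair (each demand assigned to the nearer of the two):
  {Y, X}: total = 659.9
  {Z, X}: total = 782.9
  {Y, Z}: total = 814.4
  {W, X}: total = 911.6
  {Y, W}: total = 956.9
  {Z, W}: total = 973.0
Best pair: {Y, X} with total 659.9.

{Y, X}, total 659.9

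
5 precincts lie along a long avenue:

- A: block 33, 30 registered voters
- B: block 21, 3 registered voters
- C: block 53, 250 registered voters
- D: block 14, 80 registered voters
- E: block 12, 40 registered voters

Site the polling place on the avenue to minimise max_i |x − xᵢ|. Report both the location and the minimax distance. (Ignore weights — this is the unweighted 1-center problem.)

The 1-center on a line is the midpoint of the two extreme points: leftmost at 12, rightmost at 53.
Optimal location = (12 + 53)/2 = 32.5; maximum distance = (53 − 12)/2 = 20.5.

location 32.5, max distance 20.5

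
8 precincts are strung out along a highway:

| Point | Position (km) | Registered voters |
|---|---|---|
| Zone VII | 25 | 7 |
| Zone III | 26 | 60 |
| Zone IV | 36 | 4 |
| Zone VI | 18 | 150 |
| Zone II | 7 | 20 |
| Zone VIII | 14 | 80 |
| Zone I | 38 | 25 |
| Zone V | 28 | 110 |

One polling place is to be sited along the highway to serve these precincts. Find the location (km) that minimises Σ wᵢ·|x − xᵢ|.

For a sum of weighted absolute distances on a line, the optimum is the weighted median (not the mean). Total weight W = 456; half-weight = 228.
Sort by position and accumulate weight:
  km 7 (Zone II, w=20) → cum 20
  km 14 (Zone VIII, w=80) → cum 100
  km 18 (Zone VI, w=150) → cum 250  ≥ 228 → median here
  km 25 (Zone VII, w=7) → cum 257
  km 26 (Zone III, w=60) → cum 317
  km 28 (Zone V, w=110) → cum 427
  km 36 (Zone IV, w=4) → cum 431
  km 38 (Zone I, w=25) → cum 456
Optimal location: km 18.

x = 18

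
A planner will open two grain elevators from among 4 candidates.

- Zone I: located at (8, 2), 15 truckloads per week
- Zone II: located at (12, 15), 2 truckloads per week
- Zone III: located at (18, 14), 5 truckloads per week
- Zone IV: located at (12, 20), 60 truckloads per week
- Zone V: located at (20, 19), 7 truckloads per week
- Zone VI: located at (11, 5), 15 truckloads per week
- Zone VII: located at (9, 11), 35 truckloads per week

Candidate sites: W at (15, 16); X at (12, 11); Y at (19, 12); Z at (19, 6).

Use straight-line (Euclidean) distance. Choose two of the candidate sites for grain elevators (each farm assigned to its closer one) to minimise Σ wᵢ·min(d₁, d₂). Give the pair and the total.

Evaluate every pair (each demand assigned to the nearer of the two):
  {W, X}: total = 709.1
  {W, Z}: total = 935.0
  {X, Y}: total = 952.7
  {X, Z}: total = 1004.7
  {W, Y}: total = 1014.1
  {Y, Z}: total = 1362.0
Best pair: {W, X} with total 709.1.

{W, X}, total 709.1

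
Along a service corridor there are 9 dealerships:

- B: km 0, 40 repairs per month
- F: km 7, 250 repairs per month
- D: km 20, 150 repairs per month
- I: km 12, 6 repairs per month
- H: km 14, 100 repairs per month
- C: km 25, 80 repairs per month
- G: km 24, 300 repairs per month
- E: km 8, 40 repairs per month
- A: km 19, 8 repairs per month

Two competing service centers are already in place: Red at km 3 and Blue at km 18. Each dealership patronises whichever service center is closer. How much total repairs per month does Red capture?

The indifferent point is the midpoint (3+18)/2 = 10.5; dealerships left of it (closer to Red at 3) go to Red, those right go to Blue.
  B at 0 (w=40) → Red
  F at 7 (w=250) → Red
  E at 8 (w=40) → Red
  I at 12 (w=6) → Blue
  H at 14 (w=100) → Blue
  A at 19 (w=8) → Blue
  D at 20 (w=150) → Blue
  G at 24 (w=300) → Blue
  C at 25 (w=80) → Blue
Red captures 330; Blue captures 644.

330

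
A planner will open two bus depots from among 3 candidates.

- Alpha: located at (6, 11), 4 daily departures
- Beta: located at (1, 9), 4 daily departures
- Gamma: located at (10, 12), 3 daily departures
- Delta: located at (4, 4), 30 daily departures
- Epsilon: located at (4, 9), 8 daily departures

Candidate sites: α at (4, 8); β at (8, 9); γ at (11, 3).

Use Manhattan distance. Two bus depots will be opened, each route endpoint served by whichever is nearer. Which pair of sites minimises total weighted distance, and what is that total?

{α, β}, total 175

Evaluate every pair (each demand assigned to the nearer of the two):
  {α, β}: total = 175
  {α, γ}: total = 194
  {β, γ}: total = 331
Best pair: {α, β} with total 175.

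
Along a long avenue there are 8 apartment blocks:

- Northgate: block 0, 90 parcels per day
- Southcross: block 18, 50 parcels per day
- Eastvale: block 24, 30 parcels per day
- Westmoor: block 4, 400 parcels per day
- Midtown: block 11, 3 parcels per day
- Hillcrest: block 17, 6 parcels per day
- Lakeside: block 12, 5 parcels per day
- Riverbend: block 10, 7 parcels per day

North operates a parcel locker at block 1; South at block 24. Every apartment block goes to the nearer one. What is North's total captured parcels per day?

505

The indifferent point is the midpoint (1+24)/2 = 12.5; apartment blocks left of it (closer to North at 1) go to North, those right go to South.
  Northgate at 0 (w=90) → North
  Westmoor at 4 (w=400) → North
  Riverbend at 10 (w=7) → North
  Midtown at 11 (w=3) → North
  Lakeside at 12 (w=5) → North
  Hillcrest at 17 (w=6) → South
  Southcross at 18 (w=50) → South
  Eastvale at 24 (w=30) → South
North captures 505; South captures 86.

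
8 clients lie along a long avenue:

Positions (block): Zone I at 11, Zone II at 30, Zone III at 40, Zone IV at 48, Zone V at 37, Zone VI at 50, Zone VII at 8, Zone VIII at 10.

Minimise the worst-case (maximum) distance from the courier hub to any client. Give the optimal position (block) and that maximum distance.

The 1-center on a line is the midpoint of the two extreme points: leftmost at 8, rightmost at 50.
Optimal location = (8 + 50)/2 = 29; maximum distance = (50 − 8)/2 = 21.

location 29, max distance 21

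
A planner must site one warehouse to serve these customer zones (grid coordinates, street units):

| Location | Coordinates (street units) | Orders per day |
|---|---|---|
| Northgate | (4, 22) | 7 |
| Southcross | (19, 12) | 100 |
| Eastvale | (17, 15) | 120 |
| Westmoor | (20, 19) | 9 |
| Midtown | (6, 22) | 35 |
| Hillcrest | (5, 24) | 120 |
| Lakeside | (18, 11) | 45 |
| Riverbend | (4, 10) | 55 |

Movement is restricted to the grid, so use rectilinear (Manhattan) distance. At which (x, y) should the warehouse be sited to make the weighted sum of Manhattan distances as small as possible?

Manhattan distance separates: Σwᵢ(|x−xᵢ|+|y−yᵢ|) = Σwᵢ|x−xᵢ| + Σwᵢ|y−yᵢ|, so x and y are optimised independently as 1-D weighted medians.
Total weight W = 491; half = 245.5.
x-coordinate, sorted with cumulative weight:
  x=4 (Northgate, w=7) cum 7
  x=4 (Riverbend, w=55) cum 62
  x=5 (Hillcrest, w=120) cum 182
  x=6 (Midtown, w=35) cum 217
  x=17 (Eastvale, w=120) cum 337  ← median
  x=18 (Lakeside, w=45) cum 382
  x=19 (Southcross, w=100) cum 482
  x=20 (Westmoor, w=9) cum 491
⇒ x* = 17
y-coordinate, sorted with cumulative weight:
  y=10 (Riverbend, w=55) cum 55
  y=11 (Lakeside, w=45) cum 100
  y=12 (Southcross, w=100) cum 200
  y=15 (Eastvale, w=120) cum 320  ← median
  y=19 (Westmoor, w=9) cum 329
  y=22 (Northgate, w=7) cum 336
  y=22 (Midtown, w=35) cum 371
  y=24 (Hillcrest, w=120) cum 491
⇒ y* = 15

(17, 15)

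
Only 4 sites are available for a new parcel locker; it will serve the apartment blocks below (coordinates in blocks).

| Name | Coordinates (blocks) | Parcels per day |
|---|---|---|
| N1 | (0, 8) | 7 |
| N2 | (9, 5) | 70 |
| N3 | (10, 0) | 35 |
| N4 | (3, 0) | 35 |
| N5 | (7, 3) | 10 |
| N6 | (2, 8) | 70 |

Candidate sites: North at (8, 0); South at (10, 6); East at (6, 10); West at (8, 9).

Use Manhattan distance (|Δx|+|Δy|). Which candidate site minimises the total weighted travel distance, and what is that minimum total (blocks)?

South, total 1649 blocks

Total weighted distance at each candidate:
  North (8, 0): total = 1797
  South (10, 6): total = 1649
  East (6, 10): total = 2061
  West (8, 9): total = 1848
Minimum is at South with total 1649 blocks.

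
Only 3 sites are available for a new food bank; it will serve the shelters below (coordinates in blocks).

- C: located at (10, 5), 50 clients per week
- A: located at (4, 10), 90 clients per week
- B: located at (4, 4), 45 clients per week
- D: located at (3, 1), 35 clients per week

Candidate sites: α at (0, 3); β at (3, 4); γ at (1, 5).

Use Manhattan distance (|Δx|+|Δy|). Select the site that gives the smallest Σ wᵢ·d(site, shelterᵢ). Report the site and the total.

β, total 1180 blocks

Total weighted distance at each candidate:
  α (0, 3): total = 1990
  β (3, 4): total = 1180
  γ (1, 5): total = 1560
Minimum is at β with total 1180 blocks.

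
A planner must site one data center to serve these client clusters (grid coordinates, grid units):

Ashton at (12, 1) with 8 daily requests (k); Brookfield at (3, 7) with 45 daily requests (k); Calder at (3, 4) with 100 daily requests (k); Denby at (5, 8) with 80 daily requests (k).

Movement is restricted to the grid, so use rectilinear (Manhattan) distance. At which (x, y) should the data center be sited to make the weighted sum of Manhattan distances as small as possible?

Manhattan distance separates: Σwᵢ(|x−xᵢ|+|y−yᵢ|) = Σwᵢ|x−xᵢ| + Σwᵢ|y−yᵢ|, so x and y are optimised independently as 1-D weighted medians.
Total weight W = 233; half = 116.5.
x-coordinate, sorted with cumulative weight:
  x=3 (Brookfield, w=45) cum 45
  x=3 (Calder, w=100) cum 145  ← median
  x=5 (Denby, w=80) cum 225
  x=12 (Ashton, w=8) cum 233
⇒ x* = 3
y-coordinate, sorted with cumulative weight:
  y=1 (Ashton, w=8) cum 8
  y=4 (Calder, w=100) cum 108
  y=7 (Brookfield, w=45) cum 153  ← median
  y=8 (Denby, w=80) cum 233
⇒ y* = 7

(3, 7)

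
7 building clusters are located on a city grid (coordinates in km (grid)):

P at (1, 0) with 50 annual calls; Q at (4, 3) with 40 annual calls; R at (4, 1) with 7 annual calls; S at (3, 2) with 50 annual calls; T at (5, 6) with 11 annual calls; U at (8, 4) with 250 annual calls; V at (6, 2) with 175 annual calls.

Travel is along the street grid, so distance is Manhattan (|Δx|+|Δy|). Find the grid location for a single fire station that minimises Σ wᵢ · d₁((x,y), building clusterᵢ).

Manhattan distance separates: Σwᵢ(|x−xᵢ|+|y−yᵢ|) = Σwᵢ|x−xᵢ| + Σwᵢ|y−yᵢ|, so x and y are optimised independently as 1-D weighted medians.
Total weight W = 583; half = 291.5.
x-coordinate, sorted with cumulative weight:
  x=1 (P, w=50) cum 50
  x=3 (S, w=50) cum 100
  x=4 (Q, w=40) cum 140
  x=4 (R, w=7) cum 147
  x=5 (T, w=11) cum 158
  x=6 (V, w=175) cum 333  ← median
  x=8 (U, w=250) cum 583
⇒ x* = 6
y-coordinate, sorted with cumulative weight:
  y=0 (P, w=50) cum 50
  y=1 (R, w=7) cum 57
  y=2 (S, w=50) cum 107
  y=2 (V, w=175) cum 282
  y=3 (Q, w=40) cum 322  ← median
  y=4 (U, w=250) cum 572
  y=6 (T, w=11) cum 583
⇒ y* = 3

(6, 3)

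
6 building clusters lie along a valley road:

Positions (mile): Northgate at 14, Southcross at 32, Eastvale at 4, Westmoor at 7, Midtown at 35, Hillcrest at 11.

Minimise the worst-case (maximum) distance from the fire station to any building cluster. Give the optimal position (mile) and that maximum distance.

location 19.5, max distance 15.5

The 1-center on a line is the midpoint of the two extreme points: leftmost at 4, rightmost at 35.
Optimal location = (4 + 35)/2 = 19.5; maximum distance = (35 − 4)/2 = 15.5.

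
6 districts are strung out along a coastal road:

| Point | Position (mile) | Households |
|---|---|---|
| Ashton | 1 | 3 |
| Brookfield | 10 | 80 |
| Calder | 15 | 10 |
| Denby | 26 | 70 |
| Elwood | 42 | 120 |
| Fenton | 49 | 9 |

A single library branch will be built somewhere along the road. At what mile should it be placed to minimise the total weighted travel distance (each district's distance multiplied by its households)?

For a sum of weighted absolute distances on a line, the optimum is the weighted median (not the mean). Total weight W = 292; half-weight = 146.
Sort by position and accumulate weight:
  mile 1 (Ashton, w=3) → cum 3
  mile 10 (Brookfield, w=80) → cum 83
  mile 15 (Calder, w=10) → cum 93
  mile 26 (Denby, w=70) → cum 163  ≥ 146 → median here
  mile 42 (Elwood, w=120) → cum 283
  mile 49 (Fenton, w=9) → cum 292
Optimal location: mile 26.

x = 26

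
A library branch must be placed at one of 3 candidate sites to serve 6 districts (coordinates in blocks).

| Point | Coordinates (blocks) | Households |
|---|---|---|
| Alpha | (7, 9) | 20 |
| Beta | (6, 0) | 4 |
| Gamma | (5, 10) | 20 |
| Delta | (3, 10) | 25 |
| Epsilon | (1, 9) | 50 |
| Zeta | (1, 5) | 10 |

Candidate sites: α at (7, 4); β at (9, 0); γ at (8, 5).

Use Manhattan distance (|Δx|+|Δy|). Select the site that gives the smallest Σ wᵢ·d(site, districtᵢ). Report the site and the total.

Total weighted distance at each candidate:
  α (7, 4): total = 1150
  β (9, 0): total = 1892
  γ (8, 5): total = 1158
Minimum is at α with total 1150 blocks.

α, total 1150 blocks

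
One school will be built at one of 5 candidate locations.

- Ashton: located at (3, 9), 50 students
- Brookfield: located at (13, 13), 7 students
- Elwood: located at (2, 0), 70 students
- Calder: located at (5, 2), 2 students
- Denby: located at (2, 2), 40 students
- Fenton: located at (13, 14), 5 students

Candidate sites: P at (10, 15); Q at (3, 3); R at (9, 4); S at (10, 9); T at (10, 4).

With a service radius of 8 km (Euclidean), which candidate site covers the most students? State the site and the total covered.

Q, covering 162

Coverage radius r = 8 km; a point is covered iff (Δx)²+(Δy)² ≤ 8² = 64.
  P (10, 15): covers {Brookfield, Fenton} → 12
  Q (3, 3): covers {Ashton, Elwood, Calder, Denby} → 162
  R (9, 4): covers {Ashton, Calder, Denby} → 92
  S (10, 9): covers {Ashton, Brookfield, Fenton} → 62
  T (10, 4): covers {Calder} → 2
Maximum coverage at Q: 162 students.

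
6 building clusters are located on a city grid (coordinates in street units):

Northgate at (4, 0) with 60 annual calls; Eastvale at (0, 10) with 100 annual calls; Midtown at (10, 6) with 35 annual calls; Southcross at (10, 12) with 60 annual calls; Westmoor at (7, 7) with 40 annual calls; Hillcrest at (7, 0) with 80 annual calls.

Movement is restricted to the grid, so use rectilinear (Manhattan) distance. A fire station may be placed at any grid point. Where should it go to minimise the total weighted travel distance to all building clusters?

Manhattan distance separates: Σwᵢ(|x−xᵢ|+|y−yᵢ|) = Σwᵢ|x−xᵢ| + Σwᵢ|y−yᵢ|, so x and y are optimised independently as 1-D weighted medians.
Total weight W = 375; half = 187.5.
x-coordinate, sorted with cumulative weight:
  x=0 (Eastvale, w=100) cum 100
  x=4 (Northgate, w=60) cum 160
  x=7 (Westmoor, w=40) cum 200  ← median
  x=7 (Hillcrest, w=80) cum 280
  x=10 (Midtown, w=35) cum 315
  x=10 (Southcross, w=60) cum 375
⇒ x* = 7
y-coordinate, sorted with cumulative weight:
  y=0 (Northgate, w=60) cum 60
  y=0 (Hillcrest, w=80) cum 140
  y=6 (Midtown, w=35) cum 175
  y=7 (Westmoor, w=40) cum 215  ← median
  y=10 (Eastvale, w=100) cum 315
  y=12 (Southcross, w=60) cum 375
⇒ y* = 7

(7, 7)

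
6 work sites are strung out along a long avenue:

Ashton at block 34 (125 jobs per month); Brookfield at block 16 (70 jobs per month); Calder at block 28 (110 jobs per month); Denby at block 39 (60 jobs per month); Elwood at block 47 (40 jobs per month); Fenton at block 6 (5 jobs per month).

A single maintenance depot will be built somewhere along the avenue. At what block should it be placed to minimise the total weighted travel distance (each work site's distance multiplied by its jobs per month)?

x = 34

For a sum of weighted absolute distances on a line, the optimum is the weighted median (not the mean). Total weight W = 410; half-weight = 205.
Sort by position and accumulate weight:
  block 6 (Fenton, w=5) → cum 5
  block 16 (Brookfield, w=70) → cum 75
  block 28 (Calder, w=110) → cum 185
  block 34 (Ashton, w=125) → cum 310  ≥ 205 → median here
  block 39 (Denby, w=60) → cum 370
  block 47 (Elwood, w=40) → cum 410
Optimal location: block 34.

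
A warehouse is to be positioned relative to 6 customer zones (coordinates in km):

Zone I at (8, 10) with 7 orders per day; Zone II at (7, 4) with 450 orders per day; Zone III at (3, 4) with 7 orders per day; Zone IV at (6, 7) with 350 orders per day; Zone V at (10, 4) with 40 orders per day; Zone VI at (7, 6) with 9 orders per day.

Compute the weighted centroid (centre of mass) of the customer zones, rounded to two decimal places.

(6.71, 5.29)

The minimiser of Σwᵢ‖p−pᵢ‖² is the weighted centroid p* = (Σwᵢpᵢ)/(Σwᵢ).
Σwᵢ = 863.
Σwᵢxᵢ = 7·8 + 450·7 + 7·3 + 350·6 + 40·10 + 9·7 = 5790.
Σwᵢyᵢ = 7·10 + 450·4 + 7·4 + 350·7 + 40·4 + 9·6 = 4562.
x* = 5790/863 = 6.71, y* = 4562/863 = 5.29.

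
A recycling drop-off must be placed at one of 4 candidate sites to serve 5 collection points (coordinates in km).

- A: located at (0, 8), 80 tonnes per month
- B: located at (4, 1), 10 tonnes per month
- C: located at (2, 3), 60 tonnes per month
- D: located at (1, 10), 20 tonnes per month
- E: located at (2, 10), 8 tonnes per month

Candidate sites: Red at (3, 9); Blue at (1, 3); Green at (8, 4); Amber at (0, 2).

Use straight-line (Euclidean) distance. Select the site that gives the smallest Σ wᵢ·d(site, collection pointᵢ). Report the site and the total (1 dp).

Blue, total 700.5 km

Total weighted distance at each candidate:
  Red (3, 9): total = 754.6
  Blue (1, 3): total = 700.5
  Green (8, 4): total = 1382.8
  Amber (0, 2): total = 882.6
Minimum is at Blue with total 700.5 km.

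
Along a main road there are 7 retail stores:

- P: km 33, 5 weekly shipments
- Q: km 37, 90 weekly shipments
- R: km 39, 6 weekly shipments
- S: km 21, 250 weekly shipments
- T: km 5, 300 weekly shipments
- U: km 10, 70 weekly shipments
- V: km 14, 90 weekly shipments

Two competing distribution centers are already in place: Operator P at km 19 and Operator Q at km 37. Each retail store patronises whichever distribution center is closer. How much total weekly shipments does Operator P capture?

The indifferent point is the midpoint (19+37)/2 = 28; retail stores left of it (closer to Operator P at 19) go to Operator P, those right go to Operator Q.
  T at 5 (w=300) → Operator P
  U at 10 (w=70) → Operator P
  V at 14 (w=90) → Operator P
  S at 21 (w=250) → Operator P
  P at 33 (w=5) → Operator Q
  Q at 37 (w=90) → Operator Q
  R at 39 (w=6) → Operator Q
Operator P captures 710; Operator Q captures 101.

710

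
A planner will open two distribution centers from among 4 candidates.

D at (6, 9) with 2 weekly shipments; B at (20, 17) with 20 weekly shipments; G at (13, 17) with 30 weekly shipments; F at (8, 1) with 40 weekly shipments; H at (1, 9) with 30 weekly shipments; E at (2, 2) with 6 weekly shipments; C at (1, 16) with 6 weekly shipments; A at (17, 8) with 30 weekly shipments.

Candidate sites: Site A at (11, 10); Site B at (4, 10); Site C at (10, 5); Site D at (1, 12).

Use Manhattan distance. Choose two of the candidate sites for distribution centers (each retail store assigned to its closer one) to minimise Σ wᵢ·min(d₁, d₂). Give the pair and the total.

{Site A, Site D}, total 1502

Evaluate every pair (each demand assigned to the nearer of the two):
  {Site A, Site D}: total = 1502
  {Site A, Site B}: total = 1550
  {Site A, Site C}: total = 1574
  {Site C, Site D}: total = 1626
  {Site B, Site C}: total = 1670
  {Site B, Site D}: total = 2090
Best pair: {Site A, Site D} with total 1502.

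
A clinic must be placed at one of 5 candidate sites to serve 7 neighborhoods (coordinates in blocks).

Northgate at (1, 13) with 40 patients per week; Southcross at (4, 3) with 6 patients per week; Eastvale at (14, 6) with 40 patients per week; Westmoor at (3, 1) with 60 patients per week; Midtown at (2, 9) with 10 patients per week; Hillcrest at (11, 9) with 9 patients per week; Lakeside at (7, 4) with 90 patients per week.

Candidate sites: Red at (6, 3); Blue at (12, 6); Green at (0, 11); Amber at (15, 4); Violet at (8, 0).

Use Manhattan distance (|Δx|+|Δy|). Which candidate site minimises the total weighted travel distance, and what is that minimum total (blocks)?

Total weighted distance at each candidate:
  Red (6, 3): total = 1731
  Blue (12, 6): total = 2502
  Green (0, 11): total = 3149
  Amber (15, 4): total = 2993
  Violet (8, 0): total = 2390
Minimum is at Red with total 1731 blocks.

Red, total 1731 blocks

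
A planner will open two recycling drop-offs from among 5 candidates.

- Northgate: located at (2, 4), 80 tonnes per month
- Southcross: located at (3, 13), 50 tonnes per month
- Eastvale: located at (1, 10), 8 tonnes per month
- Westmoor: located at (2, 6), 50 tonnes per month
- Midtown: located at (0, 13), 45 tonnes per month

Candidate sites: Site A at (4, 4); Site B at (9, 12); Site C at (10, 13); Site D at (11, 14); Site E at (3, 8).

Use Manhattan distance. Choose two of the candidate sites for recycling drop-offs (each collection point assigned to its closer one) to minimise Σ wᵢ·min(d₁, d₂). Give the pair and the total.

Evaluate every pair (each demand assigned to the nearer of the two):
  {Site A, Site E}: total = 952
  {Site B, Site E}: total = 1192
  {Site C, Site E}: total = 1192
  {Site D, Site E}: total = 1192
  {Site A, Site B}: total = 1232
  {Site A, Site C}: total = 1232
  {Site A, Site D}: total = 1422
  {Site B, Site C}: total = 2730
  {Site B, Site D}: total = 2730
  {Site C, Site D}: total = 3006
Best pair: {Site A, Site E} with total 952.

{Site A, Site E}, total 952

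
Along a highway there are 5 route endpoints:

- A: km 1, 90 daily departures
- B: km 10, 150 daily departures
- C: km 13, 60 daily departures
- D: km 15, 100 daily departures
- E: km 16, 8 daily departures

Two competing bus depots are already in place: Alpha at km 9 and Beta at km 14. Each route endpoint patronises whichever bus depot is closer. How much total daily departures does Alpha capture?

The indifferent point is the midpoint (9+14)/2 = 11.5; route endpoints left of it (closer to Alpha at 9) go to Alpha, those right go to Beta.
  A at 1 (w=90) → Alpha
  B at 10 (w=150) → Alpha
  C at 13 (w=60) → Beta
  D at 15 (w=100) → Beta
  E at 16 (w=8) → Beta
Alpha captures 240; Beta captures 168.

240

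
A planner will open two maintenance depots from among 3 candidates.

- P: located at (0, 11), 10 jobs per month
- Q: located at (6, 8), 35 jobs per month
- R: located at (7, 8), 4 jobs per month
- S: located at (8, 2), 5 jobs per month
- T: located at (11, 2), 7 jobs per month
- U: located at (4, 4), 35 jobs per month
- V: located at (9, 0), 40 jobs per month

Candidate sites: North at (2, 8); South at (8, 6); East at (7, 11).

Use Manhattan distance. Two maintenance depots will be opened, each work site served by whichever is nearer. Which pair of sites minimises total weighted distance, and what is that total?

Evaluate every pair (each demand assigned to the nearer of the two):
  {North, South}: total = 761
  {South, East}: total = 781
  {North, East}: total = 1073
Best pair: {North, South} with total 761.

{North, South}, total 761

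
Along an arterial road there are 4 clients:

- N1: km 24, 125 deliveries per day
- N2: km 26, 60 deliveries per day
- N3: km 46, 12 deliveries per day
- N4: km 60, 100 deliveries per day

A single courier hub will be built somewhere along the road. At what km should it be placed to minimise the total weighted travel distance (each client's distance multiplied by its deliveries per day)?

For a sum of weighted absolute distances on a line, the optimum is the weighted median (not the mean). Total weight W = 297; half-weight = 148.5.
Sort by position and accumulate weight:
  km 24 (N1, w=125) → cum 125
  km 26 (N2, w=60) → cum 185  ≥ 148.5 → median here
  km 46 (N3, w=12) → cum 197
  km 60 (N4, w=100) → cum 297
Optimal location: km 26.

x = 26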